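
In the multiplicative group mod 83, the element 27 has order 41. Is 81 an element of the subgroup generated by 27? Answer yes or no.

yes

81 ∈ ⟨27⟩ iff 81^41 ≡ 1 (mod 83), since |⟨27⟩| = 41.
81^41 mod 83 = 1.
Since 1 = 1, 81 lies in the subgroup.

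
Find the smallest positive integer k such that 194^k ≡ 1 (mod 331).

The order of 194 must divide p − 1 = 330 = 2 · 3 · 5 · 11.
Divisors: 1, 2, 3, 5, 6, 10, 11, 15, 22, 30, 33, 55, 66, 110, 165, 330.
Check each in increasing order: 194^1 ≡ 194;  194^2 ≡ 233;  194^3 ≡ 186;  194^5 ≡ 308;  194^6 ≡ 172;  194^10 ≡ 198;  194^11 ≡ 16;  194^15 ≡ 80;  194^22 ≡ 256;  194^30 ≡ 111;  194^33 ≡ 124;  194^55 ≡ 299;  194^66 ≡ 150;  194^110 ≡ 31;  194^165 ≡ 1.
Smallest exponent giving 1 is 165.

165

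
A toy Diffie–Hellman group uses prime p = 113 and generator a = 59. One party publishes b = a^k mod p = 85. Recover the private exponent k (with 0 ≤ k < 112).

Baby-step giant-step with m = ceil(sqrt(112)) = 11.
Baby table (59^j mod 113 for j=0..10):
  0:1  1:59  2:91  3:58  4:32  5:80  6:87  7:48
  8:7  9:74  10:72
Giant step factor: 59^(-11) ≡ 27 (mod 113).
Scan 85·27^i mod 113 for i = 0, 1, …:
  i=0: 85   i=1: 35   i=2: 41   i=3: 90
  i=4: 57   i=5: 70   i=6: 82   i=7: 67
  i=8: 1
Match at i=8, j=0: k = 8·11 + 0 = 88.

88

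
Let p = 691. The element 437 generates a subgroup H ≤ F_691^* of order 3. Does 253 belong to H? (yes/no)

⟨437⟩ has order 3; its elements mod 691 are {1, 253, 437}.
253 is in this set.

yes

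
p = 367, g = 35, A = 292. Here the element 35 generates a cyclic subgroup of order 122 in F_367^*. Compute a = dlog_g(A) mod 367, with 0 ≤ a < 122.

54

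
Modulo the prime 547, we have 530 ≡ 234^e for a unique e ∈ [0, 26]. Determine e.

8

Compute 234^0 mod 547 = 1, then multiply by 234 repeatedly:
  234^0=1  234^1=234  234^2=56  234^3=523  234^4=401
  234^5=297  234^6=29  234^7=222  234^8=530
Found 530 at exponent 8.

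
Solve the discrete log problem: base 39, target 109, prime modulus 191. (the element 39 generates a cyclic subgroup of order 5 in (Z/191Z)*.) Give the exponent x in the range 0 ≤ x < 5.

3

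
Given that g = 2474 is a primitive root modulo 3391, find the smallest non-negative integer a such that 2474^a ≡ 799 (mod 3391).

Baby-step giant-step with m = ceil(sqrt(3390)) = 59.
Baby table (2474^j mod 3391 for j=0..58):
  0:1  1:2474  2:3312  3:1232  4:2850  5:1011  6:2047  7:1515
  8:1055  9:2391  10:1430  11:1007  12:2324  13:1831  14:2909  15:1164
  16:777  17:2992  18:3046  19:1002  20:127  21:2226  22:140  23:478
  24:2504  25:2930  26:2253  27:2509  28:1736  29:1858  30:1887  31:2422
  32:131  33:1949  34:3215  35:2015  36:340  37:192  38:268  39:1787
  40:2565  41:1249  42:825  43:3059  44:2645  45:2491  46:1287  47:3280
  48:57  49:1987  50:2279  51:2404  52:3073  53:3371  54:1385  55:1580
  56:2488  57:647  58:126
Giant step factor: 2474^(-59) ≡ 2721 (mod 3391).
Scan 799·2721^i mod 3391 for i = 0, 1, …:
  i=0: 799   i=1: 448   i=2: 1639   i=3: 554
  i=4: 1830   i=5: 1442   i=6: 295   i=7: 2419
  i=8: 168   i=9: 2734     …   i=33: 613
  i=34: 2992
Match at i=34, j=17: a = 34·59 + 17 = 2023.

2023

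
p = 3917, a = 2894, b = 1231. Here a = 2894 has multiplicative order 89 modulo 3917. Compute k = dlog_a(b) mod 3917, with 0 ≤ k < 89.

Baby-step giant-step with m = ceil(sqrt(89)) = 10.
Baby table (2894^j mod 3917 for j=0..9):
  0:1  1:2894  2:690  3:3107  4:2143  5:1231  6:1961  7:3318
  8:1725  9:1892
Giant step factor: 2894^(-10) ≡ 3244 (mod 3917).
Scan 1231·3244^i mod 3917 for i = 0, 1, …:
  i=0: 1231
Match at i=0, j=5: k = 0·10 + 5 = 5.

5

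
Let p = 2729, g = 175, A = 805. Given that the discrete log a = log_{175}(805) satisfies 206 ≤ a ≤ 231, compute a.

218

Compute 175^206 mod 2729 = 2057, then multiply by 175 repeatedly:
  175^206=2057  175^207=2476  175^208=2118  175^209=2235  175^210=878
  175^211=826  175^212=2642  175^213=1149  175^214=1858  175^215=399
  175^216=1600  175^217=1642  175^218=805
Found 805 at exponent 218.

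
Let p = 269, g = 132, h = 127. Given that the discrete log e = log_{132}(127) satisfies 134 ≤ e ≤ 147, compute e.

Compute 132^134 mod 269 = 268, then multiply by 132 repeatedly:
  132^134=268  132^135=137  132^136=61  132^137=251  132^138=45
  132^139=22  132^140=214  132^141=3  132^142=127
Found 127 at exponent 142.

142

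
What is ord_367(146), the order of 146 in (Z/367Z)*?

183

The order of 146 must divide p − 1 = 366 = 2 · 3 · 61.
Divisors: 1, 2, 3, 6, 61, 122, 183, 366.
Check each in increasing order: 146^1 ≡ 146;  146^2 ≡ 30;  146^3 ≡ 343;  146^6 ≡ 209;  146^61 ≡ 283;  146^122 ≡ 83;  146^183 ≡ 1.
Smallest exponent giving 1 is 183.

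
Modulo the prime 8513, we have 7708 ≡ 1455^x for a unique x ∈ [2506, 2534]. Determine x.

2521

Compute 1455^2506 mod 8513 = 3582, then multiply by 1455 repeatedly:
  1455^2506=3582  1455^2507=1854  1455^2508=7462  1455^2509=3135  1455^2510=6970
  1455^2511=2367  1455^2512=4733  1455^2513=8011  1455^2514=1708  1455^2515=7857
  1455^2516=7489  1455^2517=8368  1455^2518=1850  1455^2519=1642  1455^2520=5470
  1455^2521=7708
Found 7708 at exponent 2521.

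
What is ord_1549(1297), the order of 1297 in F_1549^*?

86

The order of 1297 must divide p − 1 = 1548 = 2^2 · 3^2 · 43.
Divisors: 1, 2, 3, 4, 6, 9, 12, 18, 36, 43, 86, 129, 172, 258, 387, 516, 774, 1548.
Check each in increasing order: 1297^1 ≡ 1297;  1297^2 ≡ 1544;  1297^3 ≡ 1260;  1297^4 ≡ 25;  1297^6 ≡ 1424;  1297^9 ≡ 498;  1297^12 ≡ 135;  1297^18 ≡ 164;  1297^36 ≡ 563;  1297^43 ≡ 1548;  1297^86 ≡ 1.
Smallest exponent giving 1 is 86.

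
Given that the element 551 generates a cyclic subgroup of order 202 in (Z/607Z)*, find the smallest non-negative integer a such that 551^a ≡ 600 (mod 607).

Baby-step giant-step with m = ceil(sqrt(202)) = 15.
Baby table (551^j mod 607 for j=0..14):
  0:1  1:551  2:101  3:414  4:489  5:538  6:222  7:315
  8:570  9:251  10:512  11:464  12:117  13:125  14:284
Giant step factor: 551^(-15) ≡ 403 (mod 607).
Scan 600·403^i mod 607 for i = 0, 1, …:
  i=0: 600   i=1: 214   i=2: 48   i=3: 527
  i=4: 538
Match at i=4, j=5: a = 4·15 + 5 = 65.

65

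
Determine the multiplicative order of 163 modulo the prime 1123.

1122

The order of 163 must divide p − 1 = 1122 = 2 · 3 · 11 · 17.
Divisors: 1, 2, 3, 6, 11, 17, 22, 33, 34, 51, 66, 102, 187, 374, 561, 1122.
Check each in increasing order: 163^1 ≡ 163;  163^2 ≡ 740;  163^3 ≡ 459;  163^6 ≡ 680;  163^11 ≡ 267;  163^17 ≡ 757;  163^22 ≡ 540;  163^33 ≡ 436;  163^34 ≡ 319;  163^51 ≡ 38;  163^66 ≡ 309;  163^102 ≡ 321;  163^187 ≡ 1090;  163^374 ≡ 1089;  163^561 ≡ 1122;  163^1122 ≡ 1.
Smallest exponent giving 1 is 1122.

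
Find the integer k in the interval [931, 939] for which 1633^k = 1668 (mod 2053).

934

Compute 1633^931 mod 2053 = 1870, then multiply by 1633 repeatedly:
  1633^931=1870  1633^932=899  1633^933=172  1633^934=1668
Found 1668 at exponent 934.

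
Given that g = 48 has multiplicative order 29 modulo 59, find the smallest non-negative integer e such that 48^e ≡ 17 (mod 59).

Successive powers of 48 modulo 59:
  48^0=1  48^1=48  48^2=3  48^3=26  48^4=9  48^5=19
  48^6=27  48^7=57  48^8=22  48^9=53  48^10=7  48^11=41
  48^12=21  48^13=5  48^14=4  48^15=15  48^16=12  48^17=45
  48^18=36  48^19=17
So 48^19 ≡ 17 (mod 59), giving e = 19.

19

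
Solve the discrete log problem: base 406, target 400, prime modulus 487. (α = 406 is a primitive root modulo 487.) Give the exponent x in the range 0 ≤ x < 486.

166

Baby-step giant-step with m = ceil(sqrt(486)) = 23.
Baby table (406^j mod 487 for j=0..22):
  0:1  1:406  2:230  3:363  4:304  5:213  6:279  7:290
  8:373  9:468  10:78  11:13  12:408  13:68  14:336  15:56
  16:334  17:218  18:361  19:466  20:240  21:40  22:169
Giant step factor: 406^(-23) ≡ 147 (mod 487).
Scan 400·147^i mod 487 for i = 0, 1, …:
  i=0: 400   i=1: 360   i=2: 324   i=3: 389
  i=4: 204   i=5: 281   i=6: 399   i=7: 213
Match at i=7, j=5: x = 7·23 + 5 = 166.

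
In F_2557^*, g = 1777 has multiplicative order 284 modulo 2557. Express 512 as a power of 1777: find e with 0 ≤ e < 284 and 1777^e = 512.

211

Baby-step giant-step with m = ceil(sqrt(284)) = 17.
Baby table (1777^j mod 2557 for j=0..16):
  0:1  1:1777  2:2391  3:1630  4:1986  5:462  6:177  7:18
  8:1302  9:2126  10:1213  11:2507  12:645  13:629  14:324  15:423
  16:2470
Giant step factor: 1777^(-17) ≡ 1876 (mod 2557).
Scan 512·1876^i mod 2557 for i = 0, 1, …:
  i=0: 512   i=1: 1637   i=2: 55   i=3: 900
  i=4: 780   i=5: 676   i=6: 2461   i=7: 1451
  i=8: 1428   i=9: 1749   i=10: 493   i=11: 1791
  i=12: 18
Match at i=12, j=7: e = 12·17 + 7 = 211.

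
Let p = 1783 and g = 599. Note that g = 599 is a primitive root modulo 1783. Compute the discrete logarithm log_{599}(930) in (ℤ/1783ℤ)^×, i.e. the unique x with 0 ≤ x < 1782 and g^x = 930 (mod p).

1453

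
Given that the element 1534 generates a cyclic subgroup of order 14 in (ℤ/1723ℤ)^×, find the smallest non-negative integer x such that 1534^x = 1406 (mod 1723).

5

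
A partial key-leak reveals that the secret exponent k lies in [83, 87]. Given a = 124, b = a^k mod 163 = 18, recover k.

Compute 124^83 mod 163 = 109, then multiply by 124 repeatedly:
  124^83=109  124^84=150  124^85=18
Found 18 at exponent 85.

85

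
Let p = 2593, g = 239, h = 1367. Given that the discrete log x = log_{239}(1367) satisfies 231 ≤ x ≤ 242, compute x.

242

Compute 239^231 mod 2593 = 2142, then multiply by 239 repeatedly:
  239^231=2142  239^232=1117  239^233=2477  239^234=799  239^235=1672
  239^236=286  239^237=936  239^238=706  239^239=189  239^240=1090
  239^241=1210  239^242=1367
Found 1367 at exponent 242.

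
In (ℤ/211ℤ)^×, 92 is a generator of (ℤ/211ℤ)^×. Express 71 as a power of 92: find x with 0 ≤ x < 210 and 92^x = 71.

126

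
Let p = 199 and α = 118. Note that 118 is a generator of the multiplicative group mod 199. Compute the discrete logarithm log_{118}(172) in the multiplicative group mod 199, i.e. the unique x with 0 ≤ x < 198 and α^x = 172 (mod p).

174

Baby-step giant-step with m = ceil(sqrt(198)) = 15.
Baby table (118^j mod 199 for j=0..14):
  0:1  1:118  2:193  3:88  4:36  5:69  6:182  7:183
  8:102  9:96  10:184  11:21  12:90  13:73  14:57
Giant step factor: 118^(-15) ≡ 194 (mod 199).
Scan 172·194^i mod 199 for i = 0, 1, …:
  i=0: 172   i=1: 135   i=2: 121   i=3: 191
  i=4: 40   i=5: 198   i=6: 5   i=7: 174
  i=8: 125   i=9: 171   i=10: 140   i=11: 96
Match at i=11, j=9: x = 11·15 + 9 = 174.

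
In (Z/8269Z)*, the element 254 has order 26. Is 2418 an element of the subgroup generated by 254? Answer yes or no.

yes

2418 ∈ ⟨254⟩ iff 2418^26 ≡ 1 (mod 8269), since |⟨254⟩| = 26.
2418^26 mod 8269 = 1.
Since 1 = 1, 2418 lies in the subgroup.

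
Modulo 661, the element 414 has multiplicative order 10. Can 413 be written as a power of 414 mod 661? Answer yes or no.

no

⟨414⟩ has order 10; its elements mod 661 are {1, 190, 197, 247, 255, 406, 414, 464, 471, 660}.
413 is not in this set.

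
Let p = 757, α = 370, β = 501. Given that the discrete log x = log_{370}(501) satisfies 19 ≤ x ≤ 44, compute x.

26

Compute 370^19 mod 757 = 703, then multiply by 370 repeatedly:
  370^19=703  370^20=459  370^21=262  370^22=44  370^23=383
  370^24=151  370^25=609  370^26=501
Found 501 at exponent 26.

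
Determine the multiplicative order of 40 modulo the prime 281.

20

The order of 40 must divide p − 1 = 280 = 2^3 · 5 · 7.
Divisors: 1, 2, 4, 5, 7, 8, 10, 14, 20, 28, 35, 40, 56, 70, 140, 280.
Check each in increasing order: 40^1 ≡ 40;  40^2 ≡ 195;  40^4 ≡ 90;  40^5 ≡ 228;  40^7 ≡ 62;  40^8 ≡ 232;  40^10 ≡ 280;  40^14 ≡ 191;  40^20 ≡ 1.
Smallest exponent giving 1 is 20.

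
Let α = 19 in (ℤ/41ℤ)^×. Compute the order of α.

The order of 19 must divide p − 1 = 40 = 2^3 · 5.
Divisors: 1, 2, 4, 5, 8, 10, 20, 40.
Check each in increasing order: 19^1 ≡ 19;  19^2 ≡ 33;  19^4 ≡ 23;  19^5 ≡ 27;  19^8 ≡ 37;  19^10 ≡ 32;  19^20 ≡ 40;  19^40 ≡ 1.
Smallest exponent giving 1 is 40.

40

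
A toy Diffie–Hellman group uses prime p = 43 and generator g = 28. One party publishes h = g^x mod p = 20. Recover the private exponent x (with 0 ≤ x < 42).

Baby-step giant-step with m = ceil(sqrt(42)) = 7.
Baby table (28^j mod 43 for j=0..6):
  0:1  1:28  2:10  3:22  4:14  5:5  6:11
Giant step factor: 28^(-7) ≡ 37 (mod 43).
Scan 20·37^i mod 43 for i = 0, 1, …:
  i=0: 20   i=1: 9   i=2: 32   i=3: 23
  i=4: 34   i=5: 11
Match at i=5, j=6: x = 5·7 + 6 = 41.

41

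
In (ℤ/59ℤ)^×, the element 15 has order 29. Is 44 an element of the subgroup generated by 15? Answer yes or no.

no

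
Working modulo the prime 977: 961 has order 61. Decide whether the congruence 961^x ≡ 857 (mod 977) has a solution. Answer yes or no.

yes

857 ∈ ⟨961⟩ iff 857^61 ≡ 1 (mod 977), since |⟨961⟩| = 61.
857^61 mod 977 = 1.
Since 1 = 1, 857 lies in the subgroup.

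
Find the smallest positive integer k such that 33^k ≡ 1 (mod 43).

42

The order of 33 must divide p − 1 = 42 = 2 · 3 · 7.
Divisors: 1, 2, 3, 6, 7, 14, 21, 42.
Check each in increasing order: 33^1 ≡ 33;  33^2 ≡ 14;  33^3 ≡ 32;  33^6 ≡ 35;  33^7 ≡ 37;  33^14 ≡ 36;  33^21 ≡ 42;  33^42 ≡ 1.
Smallest exponent giving 1 is 42.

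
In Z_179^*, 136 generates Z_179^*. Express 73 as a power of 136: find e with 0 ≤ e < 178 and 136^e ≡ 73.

115

Baby-step giant-step with m = ceil(sqrt(178)) = 14.
Baby table (136^j mod 179 for j=0..13):
  0:1  1:136  2:59  3:148  4:80  5:140  6:66  7:26
  8:135  9:102  10:89  11:111  12:60  13:105
Giant step factor: 136^(-14) ≡ 85 (mod 179).
Scan 73·85^i mod 179 for i = 0, 1, …:
  i=0: 73   i=1: 119   i=2: 91   i=3: 38
  i=4: 8   i=5: 143   i=6: 162   i=7: 166
  i=8: 148
Match at i=8, j=3: e = 8·14 + 3 = 115.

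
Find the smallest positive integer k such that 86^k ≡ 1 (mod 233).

The order of 86 must divide p − 1 = 232 = 2^3 · 29.
Divisors: 1, 2, 4, 8, 29, 58, 116, 232.
Check each in increasing order: 86^1 ≡ 86;  86^2 ≡ 173;  86^4 ≡ 105;  86^8 ≡ 74;  86^29 ≡ 221;  86^58 ≡ 144;  86^116 ≡ 232;  86^232 ≡ 1.
Smallest exponent giving 1 is 232.

232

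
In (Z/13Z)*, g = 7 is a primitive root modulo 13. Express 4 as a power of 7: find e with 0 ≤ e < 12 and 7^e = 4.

Successive powers of 7 modulo 13:
  7^0=1  7^1=7  7^2=10  7^3=5  7^4=9  7^5=11
  7^6=12  7^7=6  7^8=3  7^9=8  7^10=4
So 7^10 ≡ 4 (mod 13), giving e = 10.

10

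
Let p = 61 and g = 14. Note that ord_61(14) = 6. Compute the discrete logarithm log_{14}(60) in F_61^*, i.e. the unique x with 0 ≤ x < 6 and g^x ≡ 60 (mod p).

3

Successive powers of 14 modulo 61:
  14^0=1  14^1=14  14^2=13  14^3=60
So 14^3 ≡ 60 (mod 61), giving x = 3.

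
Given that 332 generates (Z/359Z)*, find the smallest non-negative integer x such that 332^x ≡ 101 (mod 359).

198

Baby-step giant-step with m = ceil(sqrt(358)) = 19.
Baby table (332^j mod 359 for j=0..18):
  0:1  1:332  2:11  3:62  4:121  5:323  6:254  7:322
  8:281  9:311  10:219  11:190  12:255  13:295  14:292  15:14
  16:340  17:154  18:150
Giant step factor: 332^(-19) ≡ 327 (mod 359).
Scan 101·327^i mod 359 for i = 0, 1, …:
  i=0: 101   i=1: 358   i=2: 32   i=3: 53
  i=4: 99   i=5: 63   i=6: 138   i=7: 251
  i=8: 225   i=9: 339   i=10: 281
Match at i=10, j=8: x = 10·19 + 8 = 198.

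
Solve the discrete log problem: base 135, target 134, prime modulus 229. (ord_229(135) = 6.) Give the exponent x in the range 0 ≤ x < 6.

2

Successive powers of 135 modulo 229:
  135^0=1  135^1=135  135^2=134
So 135^2 ≡ 134 (mod 229), giving x = 2.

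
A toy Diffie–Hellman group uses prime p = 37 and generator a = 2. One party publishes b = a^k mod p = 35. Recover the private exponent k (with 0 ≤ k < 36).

Successive powers of 2 modulo 37:
  2^0=1  2^1=2  2^2=4  2^3=8  2^4=16  2^5=32
  2^6=27  2^7=17  2^8=34  2^9=31  2^10=25  2^11=13
  2^12=26  2^13=15  2^14=30  2^15=23  2^16=9  2^17=18
  2^18=36  2^19=35
So 2^19 ≡ 35 (mod 37), giving k = 19.

19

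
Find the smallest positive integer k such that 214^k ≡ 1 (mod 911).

455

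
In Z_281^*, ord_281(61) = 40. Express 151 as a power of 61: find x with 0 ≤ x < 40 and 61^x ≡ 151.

17

Successive powers of 61 modulo 281:
  61^0=1  61^1=61  61^2=68  61^3=214  61^4=128  61^5=221
  61^6=274  61^7=135  61^8=86  61^9=188  61^10=228  61^11=139
  61^12=49  61^13=179  61^14=241  61^15=89  61^16=90  61^17=151
So 61^17 ≡ 151 (mod 281), giving x = 17.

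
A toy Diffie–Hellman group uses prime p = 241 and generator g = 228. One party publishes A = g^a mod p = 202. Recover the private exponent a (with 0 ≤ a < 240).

107

Baby-step giant-step with m = ceil(sqrt(240)) = 16.
Baby table (228^j mod 241 for j=0..15):
  0:1  1:228  2:169  3:213  4:123  5:88  6:61  7:171
  8:187  9:220  10:32  11:66  12:106  13:68  14:80  15:165
Giant step factor: 228^(-16) ≡ 231 (mod 241).
Scan 202·231^i mod 241 for i = 0, 1, …:
  i=0: 202   i=1: 149   i=2: 197   i=3: 199
  i=4: 179   i=5: 138   i=6: 66
Match at i=6, j=11: a = 6·16 + 11 = 107.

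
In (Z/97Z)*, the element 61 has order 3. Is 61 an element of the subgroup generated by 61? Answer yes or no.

⟨61⟩ has order 3; its elements mod 97 are {1, 35, 61}.
61 is in this set.

yes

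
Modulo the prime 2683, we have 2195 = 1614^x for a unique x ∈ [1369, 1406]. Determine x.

1380

Compute 1614^1369 mod 2683 = 1517, then multiply by 1614 repeatedly:
  1614^1369=1517  1614^1370=1542  1614^1371=1647  1614^1372=2088  1614^1373=184
  1614^1374=1846  1614^1375=1314  1614^1376=1226  1614^1377=1393  1614^1378=2631
  1614^1379=1928  1614^1380=2195
Found 2195 at exponent 1380.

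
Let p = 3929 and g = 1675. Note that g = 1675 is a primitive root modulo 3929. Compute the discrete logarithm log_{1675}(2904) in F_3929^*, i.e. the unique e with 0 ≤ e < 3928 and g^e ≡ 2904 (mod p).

Baby-step giant-step with m = ceil(sqrt(3928)) = 63.
Baby table (1675^j mod 3929 for j=0..62):
  0:1  1:1675  2:319  3:3910  4:3536  5:1797  6:361  7:3538
  8:1218  9:999  10:3500  11:432  12:664  13:293  14:3579  15:3100
  16:2291  17:2721  18:35  19:3619  20:3307  21:3264  22:1961  23:31
  24:848  25:2031  26:3340  27:3533  28:701  29:3333  30:3595  31:2397
  32:3466  33:2417  34:1605  35:939  36:1225  37:937  38:1804  39:299
  40:1842  41:1085  42:2177  43:363  44:2959  45:1856  46:961  47:2714
  48:97  49:1386  50:3440  51:2086  52:1169  53:1433  54:3585  55:1363
  56:276  57:2607  58:1606  59:2614  60:1544  61:918  62:1411
Giant step factor: 1675^(-63) ≡ 493 (mod 3929).
Scan 2904·493^i mod 3929 for i = 0, 1, …:
  i=0: 2904   i=1: 1516   i=2: 878   i=3: 664
Match at i=3, j=12: e = 3·63 + 12 = 201.

201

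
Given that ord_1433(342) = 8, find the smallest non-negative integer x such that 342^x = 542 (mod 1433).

6

Successive powers of 342 modulo 1433:
  342^0=1  342^1=342  342^2=891  342^3=926  342^4=1432  342^5=1091
  342^6=542
So 342^6 ≡ 542 (mod 1433), giving x = 6.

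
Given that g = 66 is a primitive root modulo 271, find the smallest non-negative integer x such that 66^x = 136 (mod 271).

214

Baby-step giant-step with m = ceil(sqrt(270)) = 17.
Baby table (66^j mod 271 for j=0..16):
  0:1  1:66  2:20  3:236  4:129  5:113  6:141  7:92
  8:110  9:214  10:32  11:215  12:98  13:235  14:63  15:93
  16:176
Giant step factor: 66^(-17) ≡ 249 (mod 271).
Scan 136·249^i mod 271 for i = 0, 1, …:
  i=0: 136   i=1: 260   i=2: 242   i=3: 96
  i=4: 56   i=5: 123   i=6: 4   i=7: 183
  i=8: 39   i=9: 226   i=10: 177   i=11: 171
  i=12: 32
Match at i=12, j=10: x = 12·17 + 10 = 214.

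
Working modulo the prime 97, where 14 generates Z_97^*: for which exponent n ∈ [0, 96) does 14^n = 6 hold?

40

Baby-step giant-step with m = ceil(sqrt(96)) = 10.
Baby table (14^j mod 97 for j=0..9):
  0:1  1:14  2:2  3:28  4:4  5:56  6:8  7:15
  8:16  9:30
Giant step factor: 14^(-10) ≡ 94 (mod 97).
Scan 6·94^i mod 97 for i = 0, 1, …:
  i=0: 6   i=1: 79   i=2: 54   i=3: 32
  i=4: 1
Match at i=4, j=0: n = 4·10 + 0 = 40.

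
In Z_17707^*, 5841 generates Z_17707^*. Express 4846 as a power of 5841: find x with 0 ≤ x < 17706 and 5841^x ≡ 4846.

2831

Baby-step giant-step with m = ceil(sqrt(17706)) = 134.
Baby table (5841^j mod 17707 for j=0..133):
  0:1  1:5841  2:13599  3:15864  4:893  5:10155  6:14612  7:952
  8:634  9:2431  10:16164  11:200  12:17245  13:10629  14:3247  15:1530
  16:12402  17:745  18:13330  19:2851  20:8111  21:10126  22:4586  23:13842
  24:960  25:11948  26:4981  27:1420  28:7344  29:9950  30:3576  31:10863
  32:6602  33:14143  34:6108  35:14930  36:16862  37:4608  38:688  39:16826
  40:6816  41:6920  42:12346  43:10082  44:13187  45:17524  46:11224  47:8070
  48:836  49:13651  50:870  51:17468  52:2854  53:7927  54:15509  55:16764
  56:16521  57:13718  58:2663  59:7837  60:3322  61:14637  62:5321  63:4176
  64:9477  65:3075  66:6177  67:10698  68:16722  69:1390  70:9184  71:9241
  72:5745  73:1780  74:2971  75:751  76:12962  77:13617  78:14760  79:15484
  80:12395  81:12979  82:6672  83:15752  84:1860  85:9869  86:8544  87:7178
  88:14229  89:12638  90:15782  91:20  92:10578  93:6375  94:16261  95:153
  96:8323  97:8928  98:1333  99:12680  100:13206  101:4554  102:4000  103:8467
  104:96  105:11819  106:12893  107:142  108:14900  109:995  110:3899  111:2857
  112:7743  113:3185  114:11235  115:1493  116:8769  117:11085  118:10693  119:5224
  120:4223  121:692  122:4776  123:8091  124:17255  125:15918  126:15288  127:807
  128:3625  129:13760  130:87  131:12371  132:14451  133:16729
Giant step factor: 5841^(-134) ≡ 2304 (mod 17707).
Scan 4846·2304^i mod 17707 for i = 0, 1, …:
  i=0: 4846   i=1: 9774   i=2: 13699   i=3: 8622
  i=4: 15541   i=5: 2910   i=6: 11394   i=7: 10002
  i=8: 7801   i=9: 899     …   i=20: 13319
  i=21: 745
Match at i=21, j=17: x = 21·134 + 17 = 2831.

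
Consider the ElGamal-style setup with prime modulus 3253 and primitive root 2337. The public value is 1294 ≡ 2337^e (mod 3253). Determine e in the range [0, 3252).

Baby-step giant-step with m = ceil(sqrt(3252)) = 58.
Baby table (2337^j mod 3253 for j=0..57):
  0:1  1:2337  2:3035  3:1255  4:1982  5:2915  6:573  7:2118
  8:1953  9:202  10:389  11:1506  12:3029  13:245  14:37  15:1891
  16:1693  17:893  18:1768  19:506  20:1683  21:294  22:695  23:968
  24:1381  25:421  26:1471  27:2559  28:1369  29:1654  30:834  31:511
  32:356  33:2457  34:464  35:1119  36:2944  37:33  38:2302  39:2565
  40:2379  41:346  42:1858  43:2644  44:1581  45:2642  46:160  47:3078
  48:903  49:2367  50:1579  51:1221  52:596  53:568  54:192  55:3043
  56:433  57:238
Giant step factor: 2337^(-58) ≡ 2454 (mod 3253).
Scan 1294·2454^i mod 3253 for i = 0, 1, …:
  i=0: 1294   i=1: 548   i=2: 1303   i=3: 3116
  i=4: 2114   i=5: 2474   i=6: 1098   i=7: 1008
  i=8: 1352   i=9: 3001   i=10: 2915
Match at i=10, j=5: e = 10·58 + 5 = 585.

585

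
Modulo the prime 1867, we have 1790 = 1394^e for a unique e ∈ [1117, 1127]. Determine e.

1125

Compute 1394^1117 mod 1867 = 1026, then multiply by 1394 repeatedly:
  1394^1117=1026  1394^1118=122  1394^1119=171  1394^1120=1265  1394^1121=962
  1394^1122=522  1394^1123=1405  1394^1124=87  1394^1125=1790
Found 1790 at exponent 1125.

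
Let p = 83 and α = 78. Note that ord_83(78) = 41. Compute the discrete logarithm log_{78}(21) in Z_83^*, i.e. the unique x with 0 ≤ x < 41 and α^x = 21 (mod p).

6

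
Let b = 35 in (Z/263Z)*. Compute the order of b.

The order of 35 must divide p − 1 = 262 = 2 · 131.
Divisors: 1, 2, 131, 262.
Check each in increasing order: 35^1 ≡ 35;  35^2 ≡ 173;  35^131 ≡ 1.
Smallest exponent giving 1 is 131.

131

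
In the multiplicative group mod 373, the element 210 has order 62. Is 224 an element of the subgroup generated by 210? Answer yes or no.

no

224 ∈ ⟨210⟩ iff 224^62 ≡ 1 (mod 373), since |⟨210⟩| = 62.
224^62 mod 373 = 89.
Since 89 ≠ 1, 224 does not lie in the subgroup.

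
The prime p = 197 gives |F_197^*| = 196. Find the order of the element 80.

196

The order of 80 must divide p − 1 = 196 = 2^2 · 7^2.
Divisors: 1, 2, 4, 7, 14, 28, 49, 98, 196.
Check each in increasing order: 80^1 ≡ 80;  80^2 ≡ 96;  80^4 ≡ 154;  80^7 ≡ 129;  80^14 ≡ 93;  80^28 ≡ 178;  80^49 ≡ 183;  80^98 ≡ 196;  80^196 ≡ 1.
Smallest exponent giving 1 is 196.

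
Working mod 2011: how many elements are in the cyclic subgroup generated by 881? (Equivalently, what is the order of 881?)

The order of 881 must divide p − 1 = 2010 = 2 · 3 · 5 · 67.
Divisors: 1, 2, 3, 5, 6, 10, 15, 30, 67, 134, 201, 335, 402, 670, 1005, 2010.
Check each in increasing order: 881^1 ≡ 881;  881^2 ≡ 1926;  881^3 ≡ 1533;  881^5 ≡ 410;  881^6 ≡ 1241;  881^10 ≡ 1187;  881^15 ≡ 8;  881^30 ≡ 64;  881^67 ≡ 1213;  881^134 ≡ 1328;  881^201 ≡ 53;  881^335 ≡ 2010;  881^402 ≡ 798;  881^670 ≡ 1.
Smallest exponent giving 1 is 670.

670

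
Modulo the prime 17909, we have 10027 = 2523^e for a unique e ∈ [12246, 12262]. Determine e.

12253

Compute 2523^12246 mod 17909 = 8702, then multiply by 2523 repeatedly:
  2523^12246=8702  2523^12247=16621  2523^12248=9814  2523^12249=10484  2523^12250=17448
  2523^12251=982  2523^12252=6144  2523^12253=10027
Found 10027 at exponent 12253.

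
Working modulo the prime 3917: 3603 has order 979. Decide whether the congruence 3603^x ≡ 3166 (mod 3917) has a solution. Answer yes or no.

3166 ∈ ⟨3603⟩ iff 3166^979 ≡ 1 (mod 3917), since |⟨3603⟩| = 979.
3166^979 mod 3917 = 1.
Since 1 = 1, 3166 lies in the subgroup.

yes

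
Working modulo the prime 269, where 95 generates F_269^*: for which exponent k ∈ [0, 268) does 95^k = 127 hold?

Baby-step giant-step with m = ceil(sqrt(268)) = 17.
Baby table (95^j mod 269 for j=0..16):
  0:1  1:95  2:148  3:72  4:115  5:165  6:73  7:210
  8:44  9:145  10:56  11:209  12:218  13:266  14:253  15:94
  16:53
Giant step factor: 95^(-17) ≡ 46 (mod 269).
Scan 127·46^i mod 269 for i = 0, 1, …:
  i=0: 127   i=1: 193   i=2: 1
Match at i=2, j=0: k = 2·17 + 0 = 34.

34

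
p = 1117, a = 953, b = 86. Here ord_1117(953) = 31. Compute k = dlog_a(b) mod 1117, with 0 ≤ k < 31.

26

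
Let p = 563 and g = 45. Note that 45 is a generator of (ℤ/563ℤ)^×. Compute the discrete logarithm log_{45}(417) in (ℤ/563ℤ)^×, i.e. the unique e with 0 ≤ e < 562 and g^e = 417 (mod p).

Baby-step giant-step with m = ceil(sqrt(562)) = 24.
Baby table (45^j mod 563 for j=0..23):
  0:1  1:45  2:336  3:482  4:296  5:371  6:368  7:233
  8:351  9:31  10:269  11:282  12:304  13:168  14:241  15:148
  16:467  17:184  18:398  19:457  20:297  21:416  22:141  23:152
Giant step factor: 45^(-24) ≡ 248 (mod 563).
Scan 417·248^i mod 563 for i = 0, 1, …:
  i=0: 417   i=1: 387   i=2: 266   i=3: 97
  i=4: 410   i=5: 340   i=6: 433   i=7: 414
  i=8: 206   i=9: 418     …   i=13: 37
  i=14: 168
Match at i=14, j=13: e = 14·24 + 13 = 349.

349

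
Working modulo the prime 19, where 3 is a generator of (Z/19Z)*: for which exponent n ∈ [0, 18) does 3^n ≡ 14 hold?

13

Successive powers of 3 modulo 19:
  3^0=1  3^1=3  3^2=9  3^3=8  3^4=5  3^5=15
  3^6=7  3^7=2  3^8=6  3^9=18  3^10=16  3^11=10
  3^12=11  3^13=14
So 3^13 ≡ 14 (mod 19), giving n = 13.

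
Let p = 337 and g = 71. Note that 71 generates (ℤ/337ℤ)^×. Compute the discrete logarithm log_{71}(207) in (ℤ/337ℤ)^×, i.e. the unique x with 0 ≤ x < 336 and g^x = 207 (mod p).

211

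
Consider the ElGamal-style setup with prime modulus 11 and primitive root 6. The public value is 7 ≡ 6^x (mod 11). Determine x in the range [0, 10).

3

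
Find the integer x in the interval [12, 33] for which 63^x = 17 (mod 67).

32

Compute 63^12 mod 67 = 14, then multiply by 63 repeatedly:
  63^12=14  63^13=11  63^14=23  63^15=42  63^16=33
  63^17=2  63^18=59  63^19=32  63^20=6  63^21=43
  63^22=29  63^23=18  63^24=62  63^25=20  63^26=54
  63^27=52  63^28=60  63^29=28  63^30=22  63^31=46
  63^32=17
Found 17 at exponent 32.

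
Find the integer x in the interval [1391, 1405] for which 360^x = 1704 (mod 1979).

1391

Compute 360^1391 mod 1979 = 1704, then multiply by 360 repeatedly:
  360^1391=1704
Found 1704 at exponent 1391.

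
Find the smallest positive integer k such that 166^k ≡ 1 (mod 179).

178

The order of 166 must divide p − 1 = 178 = 2 · 89.
Divisors: 1, 2, 89, 178.
Check each in increasing order: 166^1 ≡ 166;  166^2 ≡ 169;  166^89 ≡ 178;  166^178 ≡ 1.
Smallest exponent giving 1 is 178.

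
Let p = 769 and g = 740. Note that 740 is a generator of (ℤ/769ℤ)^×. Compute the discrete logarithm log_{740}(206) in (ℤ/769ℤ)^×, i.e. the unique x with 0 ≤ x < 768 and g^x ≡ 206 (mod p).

291

Baby-step giant-step with m = ceil(sqrt(768)) = 28.
Baby table (740^j mod 769 for j=0..27):
  0:1  1:740  2:72  3:219  4:570  5:388  6:283  7:252
  8:382  9:457  10:589  11:606  12:113  13:568  14:446  15:139
  16:583  17:11  18:450  19:23  20:102  21:118  22:423  23:37
  24:465  25:357  26:413  27:327
Giant step factor: 740^(-28) ≡ 193 (mod 769).
Scan 206·193^i mod 769 for i = 0, 1, …:
  i=0: 206   i=1: 539   i=2: 212   i=3: 159
  i=4: 696   i=5: 522   i=6: 7   i=7: 582
  i=8: 52   i=9: 39   i=10: 606
Match at i=10, j=11: x = 10·28 + 11 = 291.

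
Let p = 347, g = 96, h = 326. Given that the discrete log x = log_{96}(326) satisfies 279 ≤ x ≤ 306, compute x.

Compute 96^279 mod 347 = 186, then multiply by 96 repeatedly:
  96^279=186  96^280=159  96^281=343  96^282=310  96^283=265
  96^284=109  96^285=54  96^286=326
Found 326 at exponent 286.

286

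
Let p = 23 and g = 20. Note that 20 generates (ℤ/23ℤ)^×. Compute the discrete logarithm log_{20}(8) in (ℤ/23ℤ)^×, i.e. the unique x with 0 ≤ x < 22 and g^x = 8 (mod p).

10

Successive powers of 20 modulo 23:
  20^0=1  20^1=20  20^2=9  20^3=19  20^4=12  20^5=10
  20^6=16  20^7=21  20^8=6  20^9=5  20^10=8
So 20^10 ≡ 8 (mod 23), giving x = 10.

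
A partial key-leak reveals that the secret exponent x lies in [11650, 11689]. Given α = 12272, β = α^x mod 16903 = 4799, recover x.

Compute 12272^11650 mod 16903 = 4419, then multiply by 12272 repeatedly:
  12272^11650=4419  12272^11651=5144  12272^11652=11366  12272^11653=16899  12272^11654=1621
  12272^11655=14984  12272^11656=12814  12272^11657=4799
Found 4799 at exponent 11657.

11657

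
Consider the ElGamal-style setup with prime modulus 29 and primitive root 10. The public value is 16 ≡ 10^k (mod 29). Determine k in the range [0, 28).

16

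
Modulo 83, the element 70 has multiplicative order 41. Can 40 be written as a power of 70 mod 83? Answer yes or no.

40 ∈ ⟨70⟩ iff 40^41 ≡ 1 (mod 83), since |⟨70⟩| = 41.
40^41 mod 83 = 1.
Since 1 = 1, 40 lies in the subgroup.

yes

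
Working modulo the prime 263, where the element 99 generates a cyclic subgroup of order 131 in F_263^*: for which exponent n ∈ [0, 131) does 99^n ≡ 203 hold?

Baby-step giant-step with m = ceil(sqrt(131)) = 12.
Baby table (99^j mod 263 for j=0..11):
  0:1  1:99  2:70  3:92  4:166  5:128  6:48  7:18
  8:204  9:208  10:78  11:95
Giant step factor: 99^(-12) ≡ 96 (mod 263).
Scan 203·96^i mod 263 for i = 0, 1, …:
  i=0: 203   i=1: 26   i=2: 129   i=3: 23
  i=4: 104   i=5: 253   i=6: 92
Match at i=6, j=3: n = 6·12 + 3 = 75.

75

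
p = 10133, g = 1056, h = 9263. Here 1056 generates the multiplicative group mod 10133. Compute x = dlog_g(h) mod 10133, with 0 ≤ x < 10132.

Baby-step giant-step with m = ceil(sqrt(10132)) = 101.
Baby table (1056^j mod 10133 for j=0..100):
  0:1  1:1056  2:506  3:7420  4:2711  5:5310  6:3811  7:1615
  8:3096  9:6550  10:6094  11:809  12:3132  13:4034  14:4044  15:4471
  16:9531  17:2667  18:9511  19:1813  20:9524  21:5408  22:5969  23:538
  24:680  25:8770  26:9691  27:9499  28:9407  29:3452  30:7565  31:3836
  32:7749  33:5613  34:9656  35:2938  36:1830  37:7210  38:3877  39:380
  40:6093  41:9886  42:2626  43:6747  44:1333  45:9294  46:5720  47:1052
  48:6415  49:5396  50:3430  51:4599  52:2837  53:6637  54:6769  55:4299
  56:160  57:6832  58:10029  59:1639  60:8174  61:8561  62:1780  63:5075
  64:8976  65:4301  66:2272  67:7844  68:4603  69:7061  70:8661  71:6050
  72:5010  73:1134  74:1810  75:6356  76:3890  77:3975  78:2538  79:5016
  80:7470  81:4846  82:211  83:10023  84:5436  85:5138  86:4573  87:5780
  88:3614  89:6376  90:4744  91:3962  92:9076  93:8571  94:2207  95:2
  96:2112  97:1012  98:4707  99:5422  100:487
Giant step factor: 1056^(-101) ≡ 1594 (mod 10133).
Scan 9263·1594^i mod 10133 for i = 0, 1, …:
  i=0: 9263   i=1: 1441   i=2: 6896   i=3: 8052
  i=4: 6510   i=5: 748   i=6: 6751   i=7: 9981
  i=8: 904   i=9: 2090     …   i=61: 7189
  i=62: 8976
Match at i=62, j=64: x = 62·101 + 64 = 6326.

6326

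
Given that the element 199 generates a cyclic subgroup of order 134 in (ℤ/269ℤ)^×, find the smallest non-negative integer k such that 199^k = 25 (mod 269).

Baby-step giant-step with m = ceil(sqrt(134)) = 12.
Baby table (199^j mod 269 for j=0..11):
  0:1  1:199  2:58  3:244  4:136  5:164  6:87  7:97
  8:204  9:246  10:265  11:11
Giant step factor: 199^(-12) ≡ 80 (mod 269).
Scan 25·80^i mod 269 for i = 0, 1, …:
  i=0: 25   i=1: 117   i=2: 214   i=3: 173
  i=4: 121   i=5: 265
Match at i=5, j=10: k = 5·12 + 10 = 70.

70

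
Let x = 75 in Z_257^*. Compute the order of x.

256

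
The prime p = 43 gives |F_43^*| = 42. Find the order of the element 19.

The order of 19 must divide p − 1 = 42 = 2 · 3 · 7.
Divisors: 1, 2, 3, 6, 7, 14, 21, 42.
Check each in increasing order: 19^1 ≡ 19;  19^2 ≡ 17;  19^3 ≡ 22;  19^6 ≡ 11;  19^7 ≡ 37;  19^14 ≡ 36;  19^21 ≡ 42;  19^42 ≡ 1.
Smallest exponent giving 1 is 42.

42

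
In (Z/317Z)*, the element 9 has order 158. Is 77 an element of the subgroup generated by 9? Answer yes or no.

yes

77 ∈ ⟨9⟩ iff 77^158 ≡ 1 (mod 317), since |⟨9⟩| = 158.
77^158 mod 317 = 1.
Since 1 = 1, 77 lies in the subgroup.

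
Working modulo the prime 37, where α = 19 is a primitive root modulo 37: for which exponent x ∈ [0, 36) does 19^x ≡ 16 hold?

Successive powers of 19 modulo 37:
  19^0=1  19^1=19  19^2=28  19^3=14  19^4=7  19^5=22
  19^6=11  19^7=24  19^8=12  19^9=6  19^10=3  19^11=20
  19^12=10  19^13=5  19^14=21  19^15=29  19^16=33  19^17=35
  19^18=36  19^19=18  19^20=9  19^21=23  19^22=30  19^23=15
  19^24=26  19^25=13  19^26=25  19^27=31  19^28=34  19^29=17
  19^30=27  19^31=32  19^32=16
So 19^32 ≡ 16 (mod 37), giving x = 32.

32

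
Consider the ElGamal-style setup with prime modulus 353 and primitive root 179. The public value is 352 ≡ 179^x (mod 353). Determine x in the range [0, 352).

Baby-step giant-step with m = ceil(sqrt(352)) = 19.
Baby table (179^j mod 353 for j=0..18):
  0:1  1:179  2:271  3:148  4:17  5:219  6:18  7:45
  8:289  9:193  10:306  11:59  12:324  13:104  14:260  15:297
  16:213  17:3  18:184
Giant step factor: 179^(-19) ≡ 33 (mod 353).
Scan 352·33^i mod 353 for i = 0, 1, …:
  i=0: 352   i=1: 320   i=2: 323   i=3: 69
  i=4: 159   i=5: 305   i=6: 181   i=7: 325
  i=8: 135   i=9: 219
Match at i=9, j=5: x = 9·19 + 5 = 176.

176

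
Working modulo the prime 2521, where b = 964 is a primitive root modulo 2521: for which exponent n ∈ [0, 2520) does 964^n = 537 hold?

216

Baby-step giant-step with m = ceil(sqrt(2520)) = 51.
Baby table (964^j mod 2521 for j=0..50):
  0:1  1:964  2:1568  3:1473  4:649  5:428  6:1669  7:518
  8:194  9:462  10:1672  11:889  12:2377  13:2360  14:1098  15:2173
  16:2342  17:1393  18:1680  19:1038  20:2316  21:1539  22:1248  23:555
  24:568  25:495  26:711  27:2213  28:566  29:1088  30:96  31:1788
  32:1789  33:232  34:1800  35:752  36:1401  37:1829  38:977  39:1495
  40:1689  41:2151  42:1302  43:2191  44:2047  45:1886  46:463  47:115
  48:2457  49:1329  50:488
Giant step factor: 964^(-51) ≡ 1016 (mod 2521).
Scan 537·1016^i mod 2521 for i = 0, 1, …:
  i=0: 537   i=1: 1056   i=2: 1471   i=3: 2104
  i=4: 2377
Match at i=4, j=12: n = 4·51 + 12 = 216.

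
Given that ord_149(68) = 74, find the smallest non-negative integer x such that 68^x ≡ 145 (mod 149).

Successive powers of 68 modulo 149:
  68^0=1  68^1=68  68^2=5  68^3=42  68^4=25  68^5=61
  68^6=125  68^7=7  68^8=29  68^9=35  68^10=145
So 68^10 ≡ 145 (mod 149), giving x = 10.

10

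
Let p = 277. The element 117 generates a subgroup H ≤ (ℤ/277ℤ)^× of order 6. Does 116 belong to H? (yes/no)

yes

⟨117⟩ has order 6; its elements mod 277 are {1, 116, 117, 160, 161, 276}.
116 is in this set.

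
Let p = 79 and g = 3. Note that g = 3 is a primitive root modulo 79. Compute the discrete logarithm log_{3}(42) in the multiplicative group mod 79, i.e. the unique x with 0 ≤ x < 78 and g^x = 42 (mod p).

58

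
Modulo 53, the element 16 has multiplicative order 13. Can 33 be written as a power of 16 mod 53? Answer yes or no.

no

33 ∈ ⟨16⟩ iff 33^13 ≡ 1 (mod 53), since |⟨16⟩| = 13.
33^13 mod 53 = 23.
Since 23 ≠ 1, 33 does not lie in the subgroup.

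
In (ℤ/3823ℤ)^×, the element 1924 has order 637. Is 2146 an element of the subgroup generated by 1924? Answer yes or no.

yes

2146 ∈ ⟨1924⟩ iff 2146^637 ≡ 1 (mod 3823), since |⟨1924⟩| = 637.
2146^637 mod 3823 = 1.
Since 1 = 1, 2146 lies in the subgroup.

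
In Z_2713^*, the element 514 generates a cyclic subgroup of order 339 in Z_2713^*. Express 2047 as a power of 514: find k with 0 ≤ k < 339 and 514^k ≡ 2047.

108

Baby-step giant-step with m = ceil(sqrt(339)) = 19.
Baby table (514^j mod 2713 for j=0..18):
  0:1  1:514  2:1035  3:242  4:2303  5:874  6:1591  7:1161
  8:2607  9:2489  10:1523  11:1478  12:52  13:2311  14:2273  15:1732
  16:384  17:2040  18:1342
Giant step factor: 514^(-19) ≡ 2013 (mod 2713).
Scan 2047·2013^i mod 2713 for i = 0, 1, …:
  i=0: 2047   i=1: 2277   i=2: 1344   i=3: 611
  i=4: 954   i=5: 2311
Match at i=5, j=13: k = 5·19 + 13 = 108.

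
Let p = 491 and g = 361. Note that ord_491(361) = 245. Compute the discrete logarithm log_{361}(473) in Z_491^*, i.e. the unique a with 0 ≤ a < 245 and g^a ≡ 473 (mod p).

79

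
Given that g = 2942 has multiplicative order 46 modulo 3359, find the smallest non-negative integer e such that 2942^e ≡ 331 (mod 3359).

17

Successive powers of 2942 modulo 3359:
  2942^0=1  2942^1=2942  2942^2=2580  2942^3=2379  2942^4=2221  2942^5=927
  2942^6=3085  2942^7=52  2942^8=1829  2942^9=3159  2942^10=2784  2942^11=1286
  2942^12=1178  2942^13=2547  2942^14=2704  2942^15=1056  2942^16=3036  2942^17=331
So 2942^17 ≡ 331 (mod 3359), giving e = 17.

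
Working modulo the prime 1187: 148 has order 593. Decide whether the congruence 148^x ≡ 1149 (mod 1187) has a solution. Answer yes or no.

no

1149 ∈ ⟨148⟩ iff 1149^593 ≡ 1 (mod 1187), since |⟨148⟩| = 593.
1149^593 mod 1187 = 1186.
Since 1186 ≠ 1, 1149 does not lie in the subgroup.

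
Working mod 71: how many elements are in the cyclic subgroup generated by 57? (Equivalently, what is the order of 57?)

5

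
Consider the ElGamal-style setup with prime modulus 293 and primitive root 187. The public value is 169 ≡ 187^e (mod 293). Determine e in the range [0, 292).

86

Baby-step giant-step with m = ceil(sqrt(292)) = 18.
Baby table (187^j mod 293 for j=0..17):
  0:1  1:187  2:102  3:29  4:149  5:28  6:255  7:219
  8:226  9:70  10:198  11:108  12:272  13:175  14:202  15:270
  16:94  17:291
Giant step factor: 187^(-18) ≡ 170 (mod 293).
Scan 169·170^i mod 293 for i = 0, 1, …:
  i=0: 169   i=1: 16   i=2: 83   i=3: 46
  i=4: 202
Match at i=4, j=14: e = 4·18 + 14 = 86.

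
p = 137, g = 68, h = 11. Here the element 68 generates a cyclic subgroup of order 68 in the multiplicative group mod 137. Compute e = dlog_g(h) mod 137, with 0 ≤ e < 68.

Baby-step giant-step with m = ceil(sqrt(68)) = 9.
Baby table (68^j mod 137 for j=0..8):
  0:1  1:68  2:103  3:17  4:60  5:107  6:15  7:61
  8:38
Giant step factor: 68^(-9) ≡ 36 (mod 137).
Scan 11·36^i mod 137 for i = 0, 1, …:
  i=0: 11   i=1: 122   i=2: 8   i=3: 14
  i=4: 93   i=5: 60
Match at i=5, j=4: e = 5·9 + 4 = 49.

49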